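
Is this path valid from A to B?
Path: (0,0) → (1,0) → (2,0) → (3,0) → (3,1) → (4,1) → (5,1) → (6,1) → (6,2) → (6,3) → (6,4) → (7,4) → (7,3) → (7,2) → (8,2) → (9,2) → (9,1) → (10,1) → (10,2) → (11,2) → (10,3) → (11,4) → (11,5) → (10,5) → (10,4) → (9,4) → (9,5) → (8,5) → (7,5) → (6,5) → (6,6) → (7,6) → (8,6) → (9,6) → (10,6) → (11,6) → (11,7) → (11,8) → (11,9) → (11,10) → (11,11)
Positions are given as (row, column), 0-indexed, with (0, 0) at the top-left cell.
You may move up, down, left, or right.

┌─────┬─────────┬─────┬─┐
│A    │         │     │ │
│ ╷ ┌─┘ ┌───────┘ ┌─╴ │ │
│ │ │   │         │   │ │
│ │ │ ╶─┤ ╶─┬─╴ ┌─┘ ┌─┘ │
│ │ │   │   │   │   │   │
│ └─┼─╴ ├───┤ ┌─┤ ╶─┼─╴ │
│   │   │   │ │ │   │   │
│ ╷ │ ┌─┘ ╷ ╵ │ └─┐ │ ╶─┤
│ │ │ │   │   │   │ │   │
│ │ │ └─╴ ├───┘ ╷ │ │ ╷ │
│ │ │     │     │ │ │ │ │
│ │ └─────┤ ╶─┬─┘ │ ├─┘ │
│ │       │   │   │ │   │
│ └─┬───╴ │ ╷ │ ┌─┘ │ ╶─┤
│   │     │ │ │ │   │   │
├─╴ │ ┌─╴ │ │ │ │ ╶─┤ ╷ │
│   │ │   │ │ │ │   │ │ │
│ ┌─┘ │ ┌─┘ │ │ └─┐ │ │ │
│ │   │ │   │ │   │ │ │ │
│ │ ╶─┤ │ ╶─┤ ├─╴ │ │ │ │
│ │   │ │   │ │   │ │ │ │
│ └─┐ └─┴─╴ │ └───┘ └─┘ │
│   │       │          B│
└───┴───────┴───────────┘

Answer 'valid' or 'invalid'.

Checking path validity:
Result: Invalid move at step 20: cannot move from (11, 2) to (10, 3).

invalid

Correct solution:

┌─────┬─────────┬─────┬─┐
│A    │         │     │ │
│ ╷ ┌─┘ ┌───────┘ ┌─╴ │ │
│↓│ │   │         │   │ │
│ │ │ ╶─┤ ╶─┬─╴ ┌─┘ ┌─┘ │
│↓│ │   │   │   │   │   │
│ └─┼─╴ ├───┤ ┌─┤ ╶─┼─╴ │
│↳ ↓│   │   │ │ │   │   │
│ ╷ │ ┌─┘ ╷ ╵ │ └─┐ │ ╶─┤
│ │↓│ │   │   │   │ │   │
│ │ │ └─╴ ├───┘ ╷ │ │ ╷ │
│ │↓│     │     │ │ │ │ │
│ │ └─────┤ ╶─┬─┘ │ ├─┘ │
│ │↳ → → ↓│↱ ↓│   │ │   │
│ └─┬───╴ │ ╷ │ ┌─┘ │ ╶─┤
│   │↓ ← ↲│↑│↓│ │   │   │
├─╴ │ ┌─╴ │ │ │ │ ╶─┤ ╷ │
│   │↓│   │↑│↓│ │   │ │ │
│ ┌─┘ │ ┌─┘ │ │ └─┐ │ │ │
│ │↓ ↲│ │↱ ↑│↓│   │ │ │ │
│ │ ╶─┤ │ ╶─┤ ├─╴ │ │ │ │
│ │↳ ↓│ │↑ ↰│↓│   │ │ │ │
│ └─┐ └─┴─╴ │ └───┘ └─┘ │
│   │↳ → → ↑│↳ → → → → B│
└───┴───────┴───────────┘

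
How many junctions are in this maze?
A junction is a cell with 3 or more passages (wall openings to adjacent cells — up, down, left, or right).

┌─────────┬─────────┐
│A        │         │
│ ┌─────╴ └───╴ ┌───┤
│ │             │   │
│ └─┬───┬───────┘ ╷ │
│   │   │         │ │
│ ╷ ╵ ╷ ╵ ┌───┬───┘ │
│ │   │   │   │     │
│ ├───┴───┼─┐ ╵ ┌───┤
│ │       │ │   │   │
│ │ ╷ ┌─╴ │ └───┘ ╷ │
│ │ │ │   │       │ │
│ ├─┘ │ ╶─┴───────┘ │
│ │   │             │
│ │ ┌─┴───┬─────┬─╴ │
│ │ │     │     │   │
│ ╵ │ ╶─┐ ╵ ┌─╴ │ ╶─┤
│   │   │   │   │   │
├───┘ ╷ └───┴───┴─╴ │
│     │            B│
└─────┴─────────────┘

Checking each cell for number of passages:

Junctions found (3+ passages):
  (0, 7): 3 passages
  (1, 4): 3 passages
  (2, 0): 3 passages
  (4, 2): 3 passages
  (6, 9): 3 passages
  (8, 2): 3 passages
Total junctions: 6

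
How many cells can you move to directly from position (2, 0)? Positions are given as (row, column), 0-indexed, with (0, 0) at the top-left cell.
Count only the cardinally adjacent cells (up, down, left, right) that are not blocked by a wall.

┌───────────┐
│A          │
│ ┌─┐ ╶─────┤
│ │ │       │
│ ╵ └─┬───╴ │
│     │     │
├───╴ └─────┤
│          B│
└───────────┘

Checking passable neighbors of (2, 0):
Neighbors: (1, 0), (2, 1)
Count: 2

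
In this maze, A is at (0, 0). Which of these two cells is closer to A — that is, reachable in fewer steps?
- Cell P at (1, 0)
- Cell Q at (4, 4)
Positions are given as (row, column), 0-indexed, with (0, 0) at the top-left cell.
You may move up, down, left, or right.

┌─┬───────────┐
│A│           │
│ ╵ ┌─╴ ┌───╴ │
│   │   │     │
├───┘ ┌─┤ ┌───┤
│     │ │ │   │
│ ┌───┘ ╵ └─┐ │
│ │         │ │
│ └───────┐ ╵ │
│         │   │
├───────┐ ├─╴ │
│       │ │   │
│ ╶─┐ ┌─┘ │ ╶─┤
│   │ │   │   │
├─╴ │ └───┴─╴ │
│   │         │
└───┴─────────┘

Shortest path A → P at (1, 0): 1 steps
Shortest path A → Q at (4, 4): 16 steps

P is closer (1 steps vs 16 steps).

Path to P:

┌─┬───────────┐
│A│           │
│ ╵ ┌─╴ ┌───╴ │
│P  │   │     │
├───┘ ┌─┤ ┌───┤
│     │ │ │   │
│ ┌───┘ ╵ └─┐ │
│ │         │ │
│ └───────┐ ╵ │
│         │   │
├───────┐ ├─╴ │
│       │ │   │
│ ╶─┐ ┌─┘ │ ╶─┤
│   │ │   │   │
├─╴ │ └───┴─╴ │
│   │         │
└───┴─────────┘

Path to Q:

┌─┬───────────┐
│A│↱ → ↓      │
│ ╵ ┌─╴ ┌───╴ │
│↳ ↑│↓ ↲│     │
├───┘ ┌─┤ ┌───┤
│↓ ← ↲│ │ │   │
│ ┌───┘ ╵ └─┐ │
│↓│         │ │
│ └───────┐ ╵ │
│↳ → → → Q│   │
├───────┐ ├─╴ │
│       │ │   │
│ ╶─┐ ┌─┘ │ ╶─┤
│   │ │   │   │
├─╴ │ └───┴─╴ │
│   │         │
└───┴─────────┘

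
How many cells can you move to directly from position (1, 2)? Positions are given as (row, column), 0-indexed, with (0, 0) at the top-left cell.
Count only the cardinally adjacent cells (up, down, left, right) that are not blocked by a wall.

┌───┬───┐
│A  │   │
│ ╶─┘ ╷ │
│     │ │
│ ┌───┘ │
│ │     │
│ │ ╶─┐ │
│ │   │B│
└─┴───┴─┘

Checking passable neighbors of (1, 2):
Neighbors: (0, 2), (1, 1)
Count: 2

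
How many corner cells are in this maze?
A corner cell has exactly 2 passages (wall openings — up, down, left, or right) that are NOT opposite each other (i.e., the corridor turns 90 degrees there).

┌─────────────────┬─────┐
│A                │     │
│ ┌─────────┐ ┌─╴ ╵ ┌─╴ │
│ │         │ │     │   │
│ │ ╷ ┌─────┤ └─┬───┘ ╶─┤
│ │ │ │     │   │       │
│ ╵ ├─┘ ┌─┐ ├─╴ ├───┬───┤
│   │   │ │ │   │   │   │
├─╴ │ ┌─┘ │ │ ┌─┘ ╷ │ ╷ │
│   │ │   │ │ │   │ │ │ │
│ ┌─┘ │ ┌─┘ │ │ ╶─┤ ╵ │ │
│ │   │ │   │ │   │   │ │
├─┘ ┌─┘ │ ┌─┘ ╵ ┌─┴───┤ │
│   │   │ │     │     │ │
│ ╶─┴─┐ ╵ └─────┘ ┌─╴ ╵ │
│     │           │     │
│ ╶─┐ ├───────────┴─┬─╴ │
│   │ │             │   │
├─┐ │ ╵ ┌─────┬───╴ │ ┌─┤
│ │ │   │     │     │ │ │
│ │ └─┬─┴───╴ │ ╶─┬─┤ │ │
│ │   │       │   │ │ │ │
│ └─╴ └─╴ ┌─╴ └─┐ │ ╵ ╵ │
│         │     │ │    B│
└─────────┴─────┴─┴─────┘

Counting corner cells (2 non-opposite passages):
Total corners: 60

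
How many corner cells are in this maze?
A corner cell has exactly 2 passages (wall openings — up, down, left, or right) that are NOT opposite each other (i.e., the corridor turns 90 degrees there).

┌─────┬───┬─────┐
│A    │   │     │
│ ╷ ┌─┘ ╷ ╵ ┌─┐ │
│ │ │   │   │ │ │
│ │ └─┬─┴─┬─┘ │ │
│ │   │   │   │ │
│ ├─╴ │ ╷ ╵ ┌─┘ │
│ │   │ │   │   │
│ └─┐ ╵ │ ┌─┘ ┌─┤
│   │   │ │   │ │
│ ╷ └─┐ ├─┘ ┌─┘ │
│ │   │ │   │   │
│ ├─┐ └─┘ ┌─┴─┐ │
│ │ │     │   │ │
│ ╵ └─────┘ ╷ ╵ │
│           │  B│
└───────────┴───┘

Counting corner cells (2 non-opposite passages):
Total corners: 33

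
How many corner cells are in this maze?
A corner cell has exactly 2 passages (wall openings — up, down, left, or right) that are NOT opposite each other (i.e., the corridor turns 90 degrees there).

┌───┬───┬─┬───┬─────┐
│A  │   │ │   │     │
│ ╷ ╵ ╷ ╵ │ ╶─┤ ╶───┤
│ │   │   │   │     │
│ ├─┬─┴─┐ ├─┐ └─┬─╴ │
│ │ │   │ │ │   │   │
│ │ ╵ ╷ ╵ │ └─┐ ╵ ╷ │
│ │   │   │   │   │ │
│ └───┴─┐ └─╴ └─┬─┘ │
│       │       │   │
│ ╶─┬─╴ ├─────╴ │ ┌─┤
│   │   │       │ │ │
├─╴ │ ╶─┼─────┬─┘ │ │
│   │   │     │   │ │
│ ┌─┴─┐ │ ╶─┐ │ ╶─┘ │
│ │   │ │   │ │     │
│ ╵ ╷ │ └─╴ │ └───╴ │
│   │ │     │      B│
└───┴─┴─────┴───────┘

Counting corner cells (2 non-opposite passages):
Total corners: 54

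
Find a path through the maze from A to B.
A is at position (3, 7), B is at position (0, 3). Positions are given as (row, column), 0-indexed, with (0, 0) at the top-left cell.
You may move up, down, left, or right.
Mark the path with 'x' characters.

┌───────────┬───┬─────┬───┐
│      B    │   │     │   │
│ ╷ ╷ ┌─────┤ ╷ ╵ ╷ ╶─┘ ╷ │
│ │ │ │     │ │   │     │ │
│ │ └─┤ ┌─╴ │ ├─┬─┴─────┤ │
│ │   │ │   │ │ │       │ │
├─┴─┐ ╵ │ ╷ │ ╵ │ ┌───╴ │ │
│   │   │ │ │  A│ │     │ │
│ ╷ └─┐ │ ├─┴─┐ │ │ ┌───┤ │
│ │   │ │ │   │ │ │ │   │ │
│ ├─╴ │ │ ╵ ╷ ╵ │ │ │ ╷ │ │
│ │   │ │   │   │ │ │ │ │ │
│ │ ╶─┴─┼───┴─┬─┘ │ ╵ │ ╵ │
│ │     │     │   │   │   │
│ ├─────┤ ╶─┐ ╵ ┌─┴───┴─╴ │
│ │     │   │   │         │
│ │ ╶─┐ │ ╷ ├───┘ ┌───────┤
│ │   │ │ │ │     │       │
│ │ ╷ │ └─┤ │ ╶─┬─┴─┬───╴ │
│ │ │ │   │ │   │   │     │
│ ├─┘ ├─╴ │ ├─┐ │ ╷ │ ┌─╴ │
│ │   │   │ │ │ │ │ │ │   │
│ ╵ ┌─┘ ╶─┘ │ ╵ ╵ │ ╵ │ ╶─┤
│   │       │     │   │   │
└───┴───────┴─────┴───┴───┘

Finding the shortest path from (3, 7) to (0, 3):
Path length: 23 steps
Directions: down → down → left → up → left → down → left → up → up → up → right → up → left → left → down → down → left → up → left → up → up → right → right

Solution:

┌───────────┬───┬─────┬───┐
│  x x B    │   │     │   │
│ ╷ ╷ ┌─────┤ ╷ ╵ ╷ ╶─┘ ╷ │
│ │x│ │x x x│ │   │     │ │
│ │ └─┤ ┌─╴ │ ├─┬─┴─────┤ │
│ │x x│x│x x│ │ │       │ │
├─┴─┐ ╵ │ ╷ │ ╵ │ ┌───╴ │ │
│   │x x│x│ │  A│ │     │ │
│ ╷ └─┐ │ ├─┴─┐ │ │ ┌───┤ │
│ │   │ │x│x x│x│ │ │   │ │
│ ├─╴ │ │ ╵ ╷ ╵ │ │ │ ╷ │ │
│ │   │ │x x│x x│ │ │ │ │ │
│ │ ╶─┴─┼───┴─┬─┘ │ ╵ │ ╵ │
│ │     │     │   │   │   │
│ ├─────┤ ╶─┐ ╵ ┌─┴───┴─╴ │
│ │     │   │   │         │
│ │ ╶─┐ │ ╷ ├───┘ ┌───────┤
│ │   │ │ │ │     │       │
│ │ ╷ │ └─┤ │ ╶─┬─┴─┬───╴ │
│ │ │ │   │ │   │   │     │
│ ├─┘ ├─╴ │ ├─┐ │ ╷ │ ┌─╴ │
│ │   │   │ │ │ │ │ │ │   │
│ ╵ ┌─┘ ╶─┘ │ ╵ ╵ │ ╵ │ ╶─┤
│   │       │     │   │   │
└───┴───────┴─────┴───┴───┘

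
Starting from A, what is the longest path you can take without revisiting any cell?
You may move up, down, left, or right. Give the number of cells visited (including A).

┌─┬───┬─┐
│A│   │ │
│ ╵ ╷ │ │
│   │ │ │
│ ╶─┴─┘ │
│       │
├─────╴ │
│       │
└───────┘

Finding longest simple path using DFS:
Start: (0, 0)
Longest path visits 10 cells
Path: A → down → down → right → right → right → down → left → left → left

Solution:

┌─┬───┬─┐
│A│   │ │
│ ╵ ╷ │ │
│↓  │ │ │
│ ╶─┴─┘ │
│↳ → → ↓│
├─────╴ │
│B ← ← ↲│
└───────┘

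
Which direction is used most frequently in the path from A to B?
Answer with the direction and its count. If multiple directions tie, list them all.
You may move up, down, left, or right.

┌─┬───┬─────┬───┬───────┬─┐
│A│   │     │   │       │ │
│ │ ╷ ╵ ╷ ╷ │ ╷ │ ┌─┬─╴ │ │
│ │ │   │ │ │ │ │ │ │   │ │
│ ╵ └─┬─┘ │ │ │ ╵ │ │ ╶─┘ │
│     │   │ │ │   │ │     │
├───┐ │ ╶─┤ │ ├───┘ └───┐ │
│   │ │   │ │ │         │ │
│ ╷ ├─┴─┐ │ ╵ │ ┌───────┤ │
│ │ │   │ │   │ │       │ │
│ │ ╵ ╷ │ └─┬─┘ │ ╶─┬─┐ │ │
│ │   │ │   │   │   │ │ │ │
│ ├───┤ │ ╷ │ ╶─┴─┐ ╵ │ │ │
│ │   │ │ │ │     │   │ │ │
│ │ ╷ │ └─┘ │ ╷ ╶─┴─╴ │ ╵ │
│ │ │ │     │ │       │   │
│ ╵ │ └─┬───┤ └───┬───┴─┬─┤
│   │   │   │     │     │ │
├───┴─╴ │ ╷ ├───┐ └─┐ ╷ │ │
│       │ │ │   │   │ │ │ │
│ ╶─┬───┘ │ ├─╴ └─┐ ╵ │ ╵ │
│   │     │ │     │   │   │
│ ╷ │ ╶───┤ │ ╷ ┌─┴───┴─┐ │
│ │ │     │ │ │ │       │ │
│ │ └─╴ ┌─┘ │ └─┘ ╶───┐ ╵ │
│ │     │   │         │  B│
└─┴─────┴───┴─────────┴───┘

Directions: down, down, right, up, up, right, down, right, up, right, right, down, down, down, down, right, up, up, up, up, right, down, down, right, up, up, right, right, right, down, left, down, right, right, down, down, down, down, down, left, up, up, up, left, left, left, down, right, down, right, down, left, left, left, up, left, down, down, right, right, down, right, down, right, up, up, right, down, down, right, down, down
Counts: {'down': 27, 'right': 21, 'up': 15, 'left': 9}
Most common: down (27 times)

Solution:

┌─┬───┬─────┬───┬───────┬─┐
│A│↱ ↓│↱ → ↓│↱ ↓│↱ → → ↓│ │
│ │ ╷ ╵ ╷ ╷ │ ╷ │ ┌─┬─╴ │ │
│↓│↑│↳ ↑│ │↓│↑│↓│↑│ │↓ ↲│ │
│ ╵ └─┬─┘ │ │ │ ╵ │ │ ╶─┘ │
│↳ ↑  │   │↓│↑│↳ ↑│ │↳ → ↓│
├───┐ │ ╶─┤ │ ├───┘ └───┐ │
│   │ │   │↓│↑│         │↓│
│ ╷ ├─┴─┐ │ ╵ │ ┌───────┤ │
│ │ │   │ │↳ ↑│ │↓ ← ← ↰│↓│
│ │ ╵ ╷ │ └─┬─┘ │ ╶─┬─┐ │ │
│ │   │ │   │   │↳ ↓│ │↑│↓│
│ ├───┤ │ ╷ │ ╶─┴─┐ ╵ │ │ │
│ │   │ │ │ │↓ ↰  │↳ ↓│↑│↓│
│ │ ╷ │ └─┘ │ ╷ ╶─┴─╴ │ ╵ │
│ │ │ │     │↓│↑ ← ← ↲│↑ ↲│
│ ╵ │ └─┬───┤ └───┬───┴─┬─┤
│   │   │   │↳ → ↓│  ↱ ↓│ │
├───┴─╴ │ ╷ ├───┐ └─┐ ╷ │ │
│       │ │ │   │↳ ↓│↑│↓│ │
│ ╶─┬───┘ │ ├─╴ └─┐ ╵ │ ╵ │
│   │     │ │     │↳ ↑│↳ ↓│
│ ╷ │ ╶───┤ │ ╷ ┌─┴───┴─┐ │
│ │ │     │ │ │ │       │↓│
│ │ └─╴ ┌─┘ │ └─┘ ╶───┐ ╵ │
│ │     │   │         │  B│
└─┴─────┴───┴─────────┴───┘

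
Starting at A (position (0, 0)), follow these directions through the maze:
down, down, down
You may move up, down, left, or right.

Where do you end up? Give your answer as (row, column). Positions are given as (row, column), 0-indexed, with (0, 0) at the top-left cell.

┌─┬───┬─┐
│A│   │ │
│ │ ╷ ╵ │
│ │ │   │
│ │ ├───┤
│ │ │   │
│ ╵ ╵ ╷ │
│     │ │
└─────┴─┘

Following directions step by step:
Start: (0, 0)
  down: (0, 0) → (1, 0)
  down: (1, 0) → (2, 0)
  down: (2, 0) → (3, 0)
Final position: (3, 0)

Path taken:

┌─┬───┬─┐
│A│   │ │
│ │ ╷ ╵ │
│↓│ │   │
│ │ ├───┤
│↓│ │   │
│ ╵ ╵ ╷ │
│B    │ │
└─────┴─┘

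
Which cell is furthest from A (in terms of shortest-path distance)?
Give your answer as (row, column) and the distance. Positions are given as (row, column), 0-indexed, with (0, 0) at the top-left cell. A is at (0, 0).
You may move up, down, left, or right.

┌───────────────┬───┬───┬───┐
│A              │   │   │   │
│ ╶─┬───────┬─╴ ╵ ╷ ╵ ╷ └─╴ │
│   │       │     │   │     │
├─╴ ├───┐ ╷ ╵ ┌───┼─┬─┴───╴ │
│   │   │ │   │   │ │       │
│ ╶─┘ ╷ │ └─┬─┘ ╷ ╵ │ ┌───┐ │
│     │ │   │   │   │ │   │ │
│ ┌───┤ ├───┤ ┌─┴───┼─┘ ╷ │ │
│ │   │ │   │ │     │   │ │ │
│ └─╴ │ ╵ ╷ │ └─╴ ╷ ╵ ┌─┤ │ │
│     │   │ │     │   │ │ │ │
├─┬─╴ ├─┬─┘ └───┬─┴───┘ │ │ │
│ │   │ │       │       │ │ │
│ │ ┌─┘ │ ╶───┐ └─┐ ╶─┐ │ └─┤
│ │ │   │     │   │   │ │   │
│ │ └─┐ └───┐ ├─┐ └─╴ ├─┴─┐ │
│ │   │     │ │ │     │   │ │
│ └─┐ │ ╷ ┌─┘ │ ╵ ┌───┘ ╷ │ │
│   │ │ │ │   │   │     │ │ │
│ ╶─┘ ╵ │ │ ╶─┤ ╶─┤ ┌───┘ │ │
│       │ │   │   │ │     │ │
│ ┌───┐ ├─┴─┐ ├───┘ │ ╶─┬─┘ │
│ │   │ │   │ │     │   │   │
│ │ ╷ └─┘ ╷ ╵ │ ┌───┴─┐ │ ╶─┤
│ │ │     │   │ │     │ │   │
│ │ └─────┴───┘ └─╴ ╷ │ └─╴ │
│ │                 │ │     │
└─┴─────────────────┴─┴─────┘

Computing BFS distances from A to all cells:
Furthest cell: (2, 9)
Distance: 95 steps

Path from A to the furthest cell:

┌───────────────┬───┬───┬───┐
│A              │   │   │   │
│ ╶─┬───────┬─╴ ╵ ╷ ╵ ╷ └─╴ │
│↳ ↓│       │     │   │     │
├─╴ ├───┐ ╷ ╵ ┌───┼─┬─┴───╴ │
│↓ ↲│↱ ↓│ │   │↱ ↓│B│       │
│ ╶─┘ ╷ │ └─┬─┘ ╷ ╵ │ ┌───┐ │
│↳ → ↑│↓│   │↱ ↑│↳ ↑│ │↓ ↰│ │
│ ┌───┤ ├───┤ ┌─┴───┼─┘ ╷ │ │
│ │   │↓│↱ ↓│↑│  ↓ ↰│↓ ↲│↑│ │
│ └─╴ │ ╵ ╷ │ └─╴ ╷ ╵ ┌─┤ │ │
│     │↳ ↑│↓│↑ ← ↲│↑ ↲│ │↑│ │
├─┬─╴ ├─┬─┘ └───┬─┴───┘ │ │ │
│ │   │ │↓ ↲    │       │↑│ │
│ │ ┌─┘ │ ╶───┐ └─┐ ╶─┐ │ └─┤
│ │ │   │↳ → ↓│   │   │ │↑ ↰│
│ │ └─┐ └───┐ ├─┐ └─╴ ├─┴─┐ │
│ │   │     │↓│ │     │↱ ↓│↑│
│ └─┐ │ ╷ ┌─┘ │ ╵ ┌───┘ ╷ │ │
│   │ │ │ │↓ ↲│   │↱ → ↑│↓│↑│
│ ╶─┘ ╵ │ │ ╶─┤ ╶─┤ ┌───┘ │ │
│       │ │↳ ↓│   │↑│↓ ← ↲│↑│
│ ┌───┐ ├─┴─┐ ├───┘ │ ╶─┬─┘ │
│ │↓ ↰│ │↓ ↰│↓│↱ → ↑│↳ ↓│↱ ↑│
│ │ ╷ └─┘ ╷ ╵ │ ┌───┴─┐ │ ╶─┤
│ │↓│↑ ← ↲│↑ ↲│↑│     │↓│↑ ↰│
│ │ └─────┴───┘ └─╴ ╷ │ └─╴ │
│ │↳ → → → → → ↑    │ │↳ → ↑│
└─┴─────────────────┴─┴─────┘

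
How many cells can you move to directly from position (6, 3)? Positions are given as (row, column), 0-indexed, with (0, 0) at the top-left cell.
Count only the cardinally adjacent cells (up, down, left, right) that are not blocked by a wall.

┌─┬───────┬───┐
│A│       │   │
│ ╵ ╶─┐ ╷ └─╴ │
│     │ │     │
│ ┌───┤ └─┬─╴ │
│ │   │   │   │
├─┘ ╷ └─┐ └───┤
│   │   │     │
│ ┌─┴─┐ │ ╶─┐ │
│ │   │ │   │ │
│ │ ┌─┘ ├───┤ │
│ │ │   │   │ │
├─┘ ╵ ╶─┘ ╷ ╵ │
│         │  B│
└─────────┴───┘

Checking passable neighbors of (6, 3):
Neighbors: (6, 2), (6, 4)
Count: 2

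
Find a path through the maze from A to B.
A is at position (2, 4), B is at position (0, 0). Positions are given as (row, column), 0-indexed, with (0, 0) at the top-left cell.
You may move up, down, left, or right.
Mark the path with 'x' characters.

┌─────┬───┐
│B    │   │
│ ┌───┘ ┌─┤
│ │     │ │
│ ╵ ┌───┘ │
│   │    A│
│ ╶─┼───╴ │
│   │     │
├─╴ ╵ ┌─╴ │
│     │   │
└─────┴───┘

Finding the shortest path from (2, 4) to (0, 0):
Path length: 10 steps
Directions: down → left → left → down → left → up → left → up → up → up

Solution:

┌─────┬───┐
│B    │   │
│ ┌───┘ ┌─┤
│x│     │ │
│ ╵ ┌───┘ │
│x  │    A│
│ ╶─┼───╴ │
│x x│x x x│
├─╴ ╵ ┌─╴ │
│  x x│   │
└─────┴───┘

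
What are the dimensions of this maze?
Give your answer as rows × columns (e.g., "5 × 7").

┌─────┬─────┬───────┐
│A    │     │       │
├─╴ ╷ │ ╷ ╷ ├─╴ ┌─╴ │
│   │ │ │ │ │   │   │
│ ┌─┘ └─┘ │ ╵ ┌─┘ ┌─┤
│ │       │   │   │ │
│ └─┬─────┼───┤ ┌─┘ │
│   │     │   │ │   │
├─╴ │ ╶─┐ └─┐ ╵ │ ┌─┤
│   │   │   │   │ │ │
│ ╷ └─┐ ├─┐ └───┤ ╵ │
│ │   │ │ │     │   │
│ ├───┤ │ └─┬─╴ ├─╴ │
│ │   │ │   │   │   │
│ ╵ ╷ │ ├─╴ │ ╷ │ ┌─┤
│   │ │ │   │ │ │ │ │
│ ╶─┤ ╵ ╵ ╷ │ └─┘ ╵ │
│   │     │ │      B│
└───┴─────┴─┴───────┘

Counting the maze dimensions:
Rows (vertical): 9
Columns (horizontal): 10
Dimensions: 9 × 10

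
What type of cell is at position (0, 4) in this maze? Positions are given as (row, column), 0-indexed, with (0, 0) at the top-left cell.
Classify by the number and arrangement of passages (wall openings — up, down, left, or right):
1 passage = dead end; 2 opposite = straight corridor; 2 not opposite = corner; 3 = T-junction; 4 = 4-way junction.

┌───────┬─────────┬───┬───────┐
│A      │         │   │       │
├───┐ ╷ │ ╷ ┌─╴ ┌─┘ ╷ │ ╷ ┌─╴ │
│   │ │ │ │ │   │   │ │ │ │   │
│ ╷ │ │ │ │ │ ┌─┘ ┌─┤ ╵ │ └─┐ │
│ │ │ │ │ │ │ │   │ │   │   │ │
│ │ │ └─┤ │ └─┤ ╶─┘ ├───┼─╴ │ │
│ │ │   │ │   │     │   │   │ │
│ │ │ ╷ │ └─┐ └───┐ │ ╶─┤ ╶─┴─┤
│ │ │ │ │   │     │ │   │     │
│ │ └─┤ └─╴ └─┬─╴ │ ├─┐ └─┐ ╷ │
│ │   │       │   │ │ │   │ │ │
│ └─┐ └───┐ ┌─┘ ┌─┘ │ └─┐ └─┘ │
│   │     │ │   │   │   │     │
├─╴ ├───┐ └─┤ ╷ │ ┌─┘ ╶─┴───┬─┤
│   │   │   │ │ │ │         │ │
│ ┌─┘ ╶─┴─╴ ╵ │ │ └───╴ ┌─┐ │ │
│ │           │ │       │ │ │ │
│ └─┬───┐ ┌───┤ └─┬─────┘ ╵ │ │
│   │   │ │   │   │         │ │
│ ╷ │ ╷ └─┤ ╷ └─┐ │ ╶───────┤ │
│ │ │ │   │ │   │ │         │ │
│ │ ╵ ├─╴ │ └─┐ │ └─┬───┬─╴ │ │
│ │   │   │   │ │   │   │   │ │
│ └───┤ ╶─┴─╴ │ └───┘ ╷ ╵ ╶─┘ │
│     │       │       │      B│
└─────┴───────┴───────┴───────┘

Checking cell at (0, 4):
Number of passages: 2
Cell type: corner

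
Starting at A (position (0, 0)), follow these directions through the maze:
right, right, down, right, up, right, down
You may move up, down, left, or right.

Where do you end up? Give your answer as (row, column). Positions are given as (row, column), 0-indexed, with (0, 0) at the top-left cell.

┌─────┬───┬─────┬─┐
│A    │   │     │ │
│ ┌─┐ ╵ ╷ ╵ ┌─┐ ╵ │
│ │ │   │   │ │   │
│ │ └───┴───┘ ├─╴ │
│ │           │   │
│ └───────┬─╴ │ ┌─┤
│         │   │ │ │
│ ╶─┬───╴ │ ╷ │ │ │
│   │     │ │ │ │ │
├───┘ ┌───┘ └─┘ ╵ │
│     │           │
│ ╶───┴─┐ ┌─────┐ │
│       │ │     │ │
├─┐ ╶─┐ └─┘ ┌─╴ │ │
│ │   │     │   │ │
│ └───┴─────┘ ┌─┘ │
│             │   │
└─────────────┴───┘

Following directions step by step:
Start: (0, 0)
  right: (0, 0) → (0, 1)
  right: (0, 1) → (0, 2)
  down: (0, 2) → (1, 2)
  right: (1, 2) → (1, 3)
  up: (1, 3) → (0, 3)
  right: (0, 3) → (0, 4)
  down: (0, 4) → (1, 4)
Final position: (1, 4)

Path taken:

┌─────┬───┬─────┬─┐
│A → ↓│↱ ↓│     │ │
│ ┌─┐ ╵ ╷ ╵ ┌─┐ ╵ │
│ │ │↳ ↑│B  │ │   │
│ │ └───┴───┘ ├─╴ │
│ │           │   │
│ └───────┬─╴ │ ┌─┤
│         │   │ │ │
│ ╶─┬───╴ │ ╷ │ │ │
│   │     │ │ │ │ │
├───┘ ┌───┘ └─┘ ╵ │
│     │           │
│ ╶───┴─┐ ┌─────┐ │
│       │ │     │ │
├─┐ ╶─┐ └─┘ ┌─╴ │ │
│ │   │     │   │ │
│ └───┴─────┘ ┌─┘ │
│             │   │
└─────────────┴───┘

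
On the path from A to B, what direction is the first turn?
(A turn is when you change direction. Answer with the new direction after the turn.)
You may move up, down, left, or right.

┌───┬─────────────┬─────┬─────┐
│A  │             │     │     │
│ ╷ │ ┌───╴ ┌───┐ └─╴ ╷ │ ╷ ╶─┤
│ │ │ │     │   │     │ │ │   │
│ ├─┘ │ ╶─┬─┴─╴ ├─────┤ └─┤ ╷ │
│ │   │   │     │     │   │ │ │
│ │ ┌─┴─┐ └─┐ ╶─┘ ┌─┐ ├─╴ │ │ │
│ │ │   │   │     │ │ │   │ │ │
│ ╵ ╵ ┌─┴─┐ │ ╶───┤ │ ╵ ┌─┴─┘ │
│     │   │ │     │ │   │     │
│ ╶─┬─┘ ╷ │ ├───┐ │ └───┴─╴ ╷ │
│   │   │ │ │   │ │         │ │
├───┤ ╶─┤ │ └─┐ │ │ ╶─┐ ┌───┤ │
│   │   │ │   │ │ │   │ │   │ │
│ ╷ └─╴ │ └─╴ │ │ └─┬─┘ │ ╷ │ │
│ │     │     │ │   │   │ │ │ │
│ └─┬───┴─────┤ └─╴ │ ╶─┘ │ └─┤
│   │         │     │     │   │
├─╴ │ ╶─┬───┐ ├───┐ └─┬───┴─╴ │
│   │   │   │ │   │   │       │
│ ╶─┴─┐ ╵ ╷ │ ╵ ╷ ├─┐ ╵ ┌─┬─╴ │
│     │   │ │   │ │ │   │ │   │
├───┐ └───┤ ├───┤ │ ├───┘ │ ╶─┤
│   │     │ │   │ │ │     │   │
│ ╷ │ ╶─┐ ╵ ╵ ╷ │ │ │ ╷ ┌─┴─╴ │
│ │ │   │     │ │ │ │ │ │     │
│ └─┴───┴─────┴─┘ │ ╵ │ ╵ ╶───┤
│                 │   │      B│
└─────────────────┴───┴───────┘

Directions: down, down, down, down, right, up, up, right, up, up, right, right, right, right, right, right, down, right, right, up, right, down, down, right, down, left, down, left, up, up, left, left, down, left, left, down, right, right, down, down, down, right, down, down, right, down, right, up, right, right, right, down, left, down, right, down, left, left, down, right, right
First turn direction: right

Solution:

┌───┬─────────────┬─────┬─────┐
│A  │↱ → → → → → ↓│  ↱ ↓│     │
│ ╷ │ ┌───╴ ┌───┐ └─╴ ╷ │ ╷ ╶─┤
│↓│ │↑│     │   │↳ → ↑│↓│ │   │
│ ├─┘ │ ╶─┬─┴─╴ ├─────┤ └─┤ ╷ │
│↓│↱ ↑│   │     │↓ ← ↰│↳ ↓│ │ │
│ │ ┌─┴─┐ └─┐ ╶─┘ ┌─┐ ├─╴ │ │ │
│↓│↑│   │   │↓ ← ↲│ │↑│↓ ↲│ │ │
│ ╵ ╵ ┌─┴─┐ │ ╶───┤ │ ╵ ┌─┴─┘ │
│↳ ↑  │   │ │↳ → ↓│ │↑ ↲│     │
│ ╶─┬─┘ ╷ │ ├───┐ │ └───┴─╴ ╷ │
│   │   │ │ │   │↓│         │ │
├───┤ ╶─┤ │ └─┐ │ │ ╶─┐ ┌───┤ │
│   │   │ │   │ │↓│   │ │   │ │
│ ╷ └─╴ │ └─╴ │ │ └─┬─┘ │ ╷ │ │
│ │     │     │ │↳ ↓│   │ │ │ │
│ └─┬───┴─────┤ └─╴ │ ╶─┘ │ └─┤
│   │         │    ↓│     │   │
├─╴ │ ╶─┬───┐ ├───┐ └─┬───┴─╴ │
│   │   │   │ │   │↳ ↓│↱ → → ↓│
│ ╶─┴─┐ ╵ ╷ │ ╵ ╷ ├─┐ ╵ ┌─┬─╴ │
│     │   │ │   │ │ │↳ ↑│ │↓ ↲│
├───┐ └───┤ ├───┤ │ ├───┘ │ ╶─┤
│   │     │ │   │ │ │     │↳ ↓│
│ ╷ │ ╶─┐ ╵ ╵ ╷ │ │ │ ╷ ┌─┴─╴ │
│ │ │   │     │ │ │ │ │ │↓ ← ↲│
│ └─┴───┴─────┴─┘ │ ╵ │ ╵ ╶───┤
│                 │   │  ↳ → B│
└─────────────────┴───┴───────┘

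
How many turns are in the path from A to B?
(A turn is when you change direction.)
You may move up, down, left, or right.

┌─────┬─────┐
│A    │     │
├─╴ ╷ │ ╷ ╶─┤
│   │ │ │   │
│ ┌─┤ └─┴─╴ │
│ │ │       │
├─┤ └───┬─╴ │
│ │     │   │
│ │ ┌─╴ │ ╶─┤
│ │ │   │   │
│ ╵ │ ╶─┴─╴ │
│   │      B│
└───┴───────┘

Directions: right, right, down, down, right, right, right, down, left, down, right, down
Number of turns: 7

Solution:

┌─────┬─────┐
│A → ↓│     │
├─╴ ╷ │ ╷ ╶─┤
│   │↓│ │   │
│ ┌─┤ └─┴─╴ │
│ │ │↳ → → ↓│
├─┤ └───┬─╴ │
│ │     │↓ ↲│
│ │ ┌─╴ │ ╶─┤
│ │ │   │↳ ↓│
│ ╵ │ ╶─┴─╴ │
│   │      B│
└───┴───────┘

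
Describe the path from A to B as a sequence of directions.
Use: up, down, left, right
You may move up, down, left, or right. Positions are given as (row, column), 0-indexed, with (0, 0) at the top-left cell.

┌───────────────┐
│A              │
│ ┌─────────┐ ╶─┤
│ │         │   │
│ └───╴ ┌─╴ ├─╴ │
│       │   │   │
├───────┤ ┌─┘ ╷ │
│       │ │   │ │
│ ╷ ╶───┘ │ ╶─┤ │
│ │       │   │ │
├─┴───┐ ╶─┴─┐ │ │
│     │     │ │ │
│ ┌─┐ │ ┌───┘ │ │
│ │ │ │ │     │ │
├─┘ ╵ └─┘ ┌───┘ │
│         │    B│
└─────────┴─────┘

Finding the path and converting it to directions:
Path through cells: (0,0) → (0,1) → (0,2) → (0,3) → (0,4) → (0,5) → (0,6) → (1,6) → (1,7) → (2,7) → (3,7) → (4,7) → (5,7) → (6,7) → (7,7)
Directions: right, right, right, right, right, right, down, right, down, down, down, down, down, down

Solution:

┌───────────────┐
│A → → → → → ↓  │
│ ┌─────────┐ ╶─┤
│ │         │↳ ↓│
│ └───╴ ┌─╴ ├─╴ │
│       │   │  ↓│
├───────┤ ┌─┘ ╷ │
│       │ │   │↓│
│ ╷ ╶───┘ │ ╶─┤ │
│ │       │   │↓│
├─┴───┐ ╶─┴─┐ │ │
│     │     │ │↓│
│ ┌─┐ │ ┌───┘ │ │
│ │ │ │ │     │↓│
├─┘ ╵ └─┘ ┌───┘ │
│         │    B│
└─────────┴─────┘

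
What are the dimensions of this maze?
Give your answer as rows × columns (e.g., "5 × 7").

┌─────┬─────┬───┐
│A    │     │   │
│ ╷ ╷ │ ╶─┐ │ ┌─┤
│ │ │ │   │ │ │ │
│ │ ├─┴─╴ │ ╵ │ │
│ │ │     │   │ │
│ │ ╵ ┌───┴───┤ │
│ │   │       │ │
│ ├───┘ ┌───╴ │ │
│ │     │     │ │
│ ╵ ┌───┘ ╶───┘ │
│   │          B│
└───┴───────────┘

Counting the maze dimensions:
Rows (vertical): 6
Columns (horizontal): 8
Dimensions: 6 × 8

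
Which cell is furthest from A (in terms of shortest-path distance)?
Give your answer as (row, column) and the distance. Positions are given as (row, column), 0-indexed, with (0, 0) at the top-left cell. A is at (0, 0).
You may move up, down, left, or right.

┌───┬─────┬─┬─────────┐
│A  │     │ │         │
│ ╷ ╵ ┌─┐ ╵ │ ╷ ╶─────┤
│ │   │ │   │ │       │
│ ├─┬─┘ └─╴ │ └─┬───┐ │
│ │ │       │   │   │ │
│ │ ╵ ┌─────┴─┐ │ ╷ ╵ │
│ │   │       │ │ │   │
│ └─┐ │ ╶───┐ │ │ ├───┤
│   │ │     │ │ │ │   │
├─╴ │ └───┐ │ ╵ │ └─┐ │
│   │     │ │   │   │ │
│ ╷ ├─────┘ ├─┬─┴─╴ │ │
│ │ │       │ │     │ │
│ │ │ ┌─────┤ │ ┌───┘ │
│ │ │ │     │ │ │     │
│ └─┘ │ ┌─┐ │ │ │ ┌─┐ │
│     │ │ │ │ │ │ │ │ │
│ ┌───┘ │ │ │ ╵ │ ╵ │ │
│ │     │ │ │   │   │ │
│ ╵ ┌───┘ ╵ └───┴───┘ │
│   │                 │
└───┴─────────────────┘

Computing BFS distances from A to all cells:
Furthest cell: (6, 6)
Distance: 58 steps

Path from A to the furthest cell:

┌───┬─────┬─┬─────────┐
│A  │     │ │↱ ↓      │
│ ╷ ╵ ┌─┐ ╵ │ ╷ ╶─────┤
│↓│   │ │   │↑│↳ → → ↓│
│ ├─┬─┘ └─╴ │ └─┬───┐ │
│↓│ │       │↑ ↰│↓ ↰│↓│
│ │ ╵ ┌─────┴─┐ │ ╷ ╵ │
│↓│   │↱ → → ↓│↑│↓│↑ ↲│
│ └─┐ │ ╶───┐ │ │ ├───┤
│↳ ↓│ │↑ ← ↰│↓│↑│↓│   │
├─╴ │ └───┐ │ ╵ │ └─┐ │
│↓ ↲│     │↑│↳ ↑│↳ ↓│ │
│ ╷ ├─────┘ ├─┬─┴─╴ │ │
│↓│ │↱ → → ↑│B│↓ ← ↲│ │
│ │ │ ┌─────┤ │ ┌───┘ │
│↓│ │↑│     │↑│↓│     │
│ └─┘ │ ┌─┐ │ │ │ ┌─┐ │
│↳ → ↑│ │ │ │↑│↓│ │ │ │
│ ┌───┘ │ │ │ ╵ │ ╵ │ │
│ │     │ │ │↑ ↲│   │ │
│ ╵ ┌───┘ ╵ └───┴───┘ │
│   │                 │
└───┴─────────────────┘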